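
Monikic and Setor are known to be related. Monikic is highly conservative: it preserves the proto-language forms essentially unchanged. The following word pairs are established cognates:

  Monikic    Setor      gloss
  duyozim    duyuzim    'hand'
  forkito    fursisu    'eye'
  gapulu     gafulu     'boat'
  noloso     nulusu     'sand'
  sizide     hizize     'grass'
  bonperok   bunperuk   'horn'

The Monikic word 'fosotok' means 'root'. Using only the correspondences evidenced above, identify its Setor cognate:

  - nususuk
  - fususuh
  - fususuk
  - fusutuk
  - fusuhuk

duyozim ~ duyuzim, noloso ~ nulusu — Monikic o corresponds to Setor u after a consonant, before a consonant other than r, m, n, p, b, f, v.
forkito ~ fursisu — Monikic t corresponds to Setor s between vowels (before a back vowel).
Applying these to Monikic 'fosotok':
  fosotok → fusotok   (o→u after a consonant, before a consonant other than r, m, n, p, b, f, v)
  fusotok → fusutok   (o→u after a consonant, before a consonant other than r, m, n, p, b, f, v)
  fusutok → fususok   (t→s between vowels (before a back vowel))
  fususok → fususuk   (o→u after a consonant, before a consonant other than r, m, n, p, b, f, v)
So the Setor cognate is 'fususuk'.

fususuk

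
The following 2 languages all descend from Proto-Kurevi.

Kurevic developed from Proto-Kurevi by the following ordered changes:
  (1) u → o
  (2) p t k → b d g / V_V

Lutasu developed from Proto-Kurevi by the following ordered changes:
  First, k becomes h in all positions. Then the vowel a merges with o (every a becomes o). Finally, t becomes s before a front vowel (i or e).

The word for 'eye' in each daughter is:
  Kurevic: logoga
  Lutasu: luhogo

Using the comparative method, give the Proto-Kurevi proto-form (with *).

Position 6: Kurevic has a, Lutasu has o. Kurevic preserves a here (none of its changes turn any other segment into a), so the proto-segment is *a.
Position 2: Kurevic has o, Lutasu has u. Lutasu preserves u here (none of its changes turn any other segment into u), so the proto-segment is *u.
Position 3: Kurevic has g, Lutasu has h. Taking the neighbouring segments as reconstructed: Kurevic g could go back to *k or *g; Lutasu h could go back to *k or *h — the one source consistent with every daughter is *k.
This points to *lukoga. Verify forward in each daughter:
Kurevic: start from *lukoga.
  rule 1 (vowel merger): lukoga → lokoga
  rule 2 (intervocalic voicing): lokoga → logoga
  ⇒ Kurevic logoga
Lutasu: *lukoga > luhoga > luhogo  (by unconditioned shift, vowel merger)
*lukoga is the unique common source.

*lukoga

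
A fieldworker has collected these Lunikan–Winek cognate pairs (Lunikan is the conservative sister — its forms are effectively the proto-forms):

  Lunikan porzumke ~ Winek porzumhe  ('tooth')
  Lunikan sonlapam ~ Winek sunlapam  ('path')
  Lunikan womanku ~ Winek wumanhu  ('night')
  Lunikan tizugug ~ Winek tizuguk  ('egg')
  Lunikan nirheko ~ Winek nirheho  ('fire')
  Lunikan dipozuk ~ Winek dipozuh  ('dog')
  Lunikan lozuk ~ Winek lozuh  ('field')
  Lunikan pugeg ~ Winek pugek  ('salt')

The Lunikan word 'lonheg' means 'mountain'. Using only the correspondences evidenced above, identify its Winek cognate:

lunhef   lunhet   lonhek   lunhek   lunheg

lunhek

sonlapam ~ sunlapam — Lunikan o corresponds to Winek u after a consonant, before a nasal.
tizugug ~ tizuguk, pugeg ~ pugek — Lunikan g corresponds to Winek k word-finally.
Applying these to Lunikan 'lonheg':
  lonheg → lunheg   (o→u after a consonant, before a nasal)
  lunheg → lunhek   (g→k word-finally)
So the Winek cognate is 'lunhek'.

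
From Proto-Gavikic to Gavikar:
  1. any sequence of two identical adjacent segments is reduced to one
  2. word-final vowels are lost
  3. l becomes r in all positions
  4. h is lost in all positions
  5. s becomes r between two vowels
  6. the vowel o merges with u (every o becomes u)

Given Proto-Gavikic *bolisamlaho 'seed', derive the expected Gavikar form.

Gavikar: *bolisamlaho
  bolisamlaho (rule 1 does not apply)
  bolisamlaho → bolisamlah   [apocope]
  bolisamlah → borisamrah   [unconditioned shift]
  borisamrah → borisamra   [h-loss]
  borisamra → boriramra   [rhotacism]
  boriramra → buriramra   [vowel merger]
  giving Gavikar buriramra.

buriramra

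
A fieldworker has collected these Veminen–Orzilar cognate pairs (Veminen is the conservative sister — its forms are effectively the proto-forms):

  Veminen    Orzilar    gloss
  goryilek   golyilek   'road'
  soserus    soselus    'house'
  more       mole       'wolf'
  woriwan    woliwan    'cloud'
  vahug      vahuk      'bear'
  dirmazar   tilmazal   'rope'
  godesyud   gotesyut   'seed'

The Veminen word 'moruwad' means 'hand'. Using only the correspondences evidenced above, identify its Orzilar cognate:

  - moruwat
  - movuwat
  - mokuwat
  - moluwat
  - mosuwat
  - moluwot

soserus ~ soselus — Veminen r corresponds to Orzilar l between vowels (before a back vowel).
godesyud ~ gotesyut — Veminen d corresponds to Orzilar t word-finally.
Applying these to Veminen 'moruwad':
  moruwad → moluwad   (r→l between vowels (before a back vowel))
  moluwad → moluwat   (d→t word-finally)
So the Orzilar cognate is 'moluwat'.

moluwat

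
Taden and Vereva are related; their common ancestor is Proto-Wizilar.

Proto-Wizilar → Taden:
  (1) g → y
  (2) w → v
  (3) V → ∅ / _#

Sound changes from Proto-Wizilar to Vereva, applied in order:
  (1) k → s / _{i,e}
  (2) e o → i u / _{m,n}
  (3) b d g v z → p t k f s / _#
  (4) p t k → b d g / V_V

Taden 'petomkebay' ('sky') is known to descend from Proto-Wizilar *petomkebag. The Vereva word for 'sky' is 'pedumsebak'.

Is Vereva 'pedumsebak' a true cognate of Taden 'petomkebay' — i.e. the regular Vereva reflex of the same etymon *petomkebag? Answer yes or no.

yes

Derive the expected Vereva reflex of *petomkebag:
Vereva: start from *petomkebag.
  rule 1 (palatalisation): petomkebag → petomsebag
  rule 2 (pre-nasal raising): petomsebag → petumsebag
  rule 3 (final devoicing): petumsebag → petumsebak
  rule 4 (intervocalic voicing): petumsebak → pedumsebak
  ⇒ Vereva pedumsebak
Vereva 'pedumsebak' matches the regular reflex exactly, so the pair is cognate.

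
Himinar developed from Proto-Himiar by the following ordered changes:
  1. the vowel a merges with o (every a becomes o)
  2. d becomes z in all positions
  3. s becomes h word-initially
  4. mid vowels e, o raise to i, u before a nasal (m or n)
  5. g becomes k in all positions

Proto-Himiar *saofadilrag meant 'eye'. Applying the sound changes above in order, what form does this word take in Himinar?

Himinar: start from *saofadilrag.
  rule 1 (vowel merger): saofadilrag → soofodilrog
  rule 2 (unconditioned shift): soofodilrog → soofozilrog
  rule 3 (debuccalisation): soofozilrog → hoofozilrog
  rule 4: no change — hoofozilrog
  rule 5 (unconditioned shift): hoofozilrog → hoofozilrok
  ⇒ Himinar hoofozilrok

hoofozilrok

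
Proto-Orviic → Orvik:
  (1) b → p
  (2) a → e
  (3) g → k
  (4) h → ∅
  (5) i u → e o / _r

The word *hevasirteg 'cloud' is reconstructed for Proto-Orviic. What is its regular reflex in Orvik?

Orvik: start from *hevasirteg.
  rule 1: no change — hevasirteg
  rule 2 (vowel merger): hevasirteg → hevesirteg
  rule 3 (unconditioned shift): hevesirteg → hevesirtek
  rule 4 (h-loss): hevesirtek → evesirtek
  rule 5 (pre-rhotic lowering): evesirtek → evesertek
  ⇒ Orvik evesertek

evesertek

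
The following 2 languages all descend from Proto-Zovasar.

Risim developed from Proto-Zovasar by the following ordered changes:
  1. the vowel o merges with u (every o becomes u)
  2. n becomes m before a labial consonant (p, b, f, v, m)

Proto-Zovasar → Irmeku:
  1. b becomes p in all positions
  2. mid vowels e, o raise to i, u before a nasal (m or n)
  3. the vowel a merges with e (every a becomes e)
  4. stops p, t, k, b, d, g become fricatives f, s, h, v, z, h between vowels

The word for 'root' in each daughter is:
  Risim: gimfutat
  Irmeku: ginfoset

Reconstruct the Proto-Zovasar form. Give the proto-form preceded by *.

*ginfotat

Position 3: Risim has m, Irmeku has n. Irmeku preserves n here (none of its changes turn any other segment into n), so the proto-segment is *n.
Position 7: Risim has a, Irmeku has e. Risim preserves a here (none of its changes turn any other segment into a), so the proto-segment is *a.
Verify the candidate proto-form against each daughter:
Risim: start from *ginfotat.
  rule 1 (vowel merger): ginfotat → ginfutat
  rule 2 (nasal place assimilation): ginfutat → gimfutat
  ⇒ Risim gimfutat
Irmeku: *ginfotat > ginfotet > ginfoset  (by vowel merger, intervocalic lenition)
No other proto-form is consistent with every reflex, so the reconstruction is *ginfotat.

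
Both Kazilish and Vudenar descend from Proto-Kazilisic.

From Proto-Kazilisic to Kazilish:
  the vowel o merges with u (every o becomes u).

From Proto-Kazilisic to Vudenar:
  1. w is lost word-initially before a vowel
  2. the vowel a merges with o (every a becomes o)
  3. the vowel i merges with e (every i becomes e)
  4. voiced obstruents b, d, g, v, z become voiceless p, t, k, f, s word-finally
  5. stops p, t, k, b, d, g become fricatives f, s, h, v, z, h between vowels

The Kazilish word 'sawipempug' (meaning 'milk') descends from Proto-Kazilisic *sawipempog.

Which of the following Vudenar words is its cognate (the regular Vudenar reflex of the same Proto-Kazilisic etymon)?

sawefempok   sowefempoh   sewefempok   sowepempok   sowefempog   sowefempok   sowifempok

Vudenar: *sawipempog > sowipempog > sowepempog > sowepempok > sowefempok  (by vowel merger, vowel merger, final devoicing, intervocalic lenition)

sowefempok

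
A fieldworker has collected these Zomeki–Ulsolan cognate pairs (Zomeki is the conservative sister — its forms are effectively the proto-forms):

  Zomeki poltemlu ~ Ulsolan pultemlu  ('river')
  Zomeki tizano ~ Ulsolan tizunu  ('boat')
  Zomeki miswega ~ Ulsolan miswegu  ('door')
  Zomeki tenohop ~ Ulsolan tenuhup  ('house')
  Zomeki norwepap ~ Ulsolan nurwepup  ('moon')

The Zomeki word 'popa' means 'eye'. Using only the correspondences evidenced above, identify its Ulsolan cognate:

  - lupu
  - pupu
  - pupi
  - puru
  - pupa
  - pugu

tenohop ~ tenuhup — Zomeki o corresponds to Ulsolan u after a consonant, before a labial obstruent.
miswega ~ miswegu — Zomeki a corresponds to Ulsolan u word-finally.
Applying these to Zomeki 'popa':
  popa → pupa   (o→u after a consonant, before a labial obstruent)
  pupa → pupu   (a→u word-finally)
So the Ulsolan cognate is 'pupu'.

pupu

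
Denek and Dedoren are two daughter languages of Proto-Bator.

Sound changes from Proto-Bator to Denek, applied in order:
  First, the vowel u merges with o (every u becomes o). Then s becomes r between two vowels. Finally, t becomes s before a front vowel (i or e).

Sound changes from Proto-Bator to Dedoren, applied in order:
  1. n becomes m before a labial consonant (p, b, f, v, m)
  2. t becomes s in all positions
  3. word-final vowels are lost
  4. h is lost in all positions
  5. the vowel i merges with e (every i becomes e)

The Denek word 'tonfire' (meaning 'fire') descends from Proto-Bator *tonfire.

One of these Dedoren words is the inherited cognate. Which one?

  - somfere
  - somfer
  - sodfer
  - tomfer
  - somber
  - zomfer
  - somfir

somfer

Dedoren: *tonfire
  tonfire → tomfire   [nasal place assimilation]
  tomfire → somfire   [unconditioned shift]
  somfire → somfir   [apocope]
  somfir (rule 4 does not apply)
  somfir → somfer   [vowel merger]
  giving Dedoren somfer.
Only 'somfer' matches the regular Dedoren development of *tonfire.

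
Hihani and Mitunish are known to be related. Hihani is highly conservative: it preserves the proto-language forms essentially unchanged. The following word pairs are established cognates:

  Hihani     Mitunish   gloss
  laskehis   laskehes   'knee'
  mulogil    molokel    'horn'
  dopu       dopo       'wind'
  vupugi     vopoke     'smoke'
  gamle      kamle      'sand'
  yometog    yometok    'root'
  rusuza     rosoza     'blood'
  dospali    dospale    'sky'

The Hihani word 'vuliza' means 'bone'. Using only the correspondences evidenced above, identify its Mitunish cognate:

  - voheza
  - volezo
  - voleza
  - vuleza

mulogil ~ molokel, vupugi ~ vopoke — Hihani u corresponds to Mitunish o after a consonant, before a consonant other than r, m, n, p, b, f, v.
laskehis ~ laskehes, mulogil ~ molokel — Hihani i corresponds to Mitunish e after a consonant, before a consonant other than r, m, n, p, b, f, v.
Applying these to Hihani 'vuliza':
  vuliza → voliza   (u→o after a consonant, before a consonant other than r, m, n, p, b, f, v)
  voliza → voleza   (i→e after a consonant, before a consonant other than r, m, n, p, b, f, v)
So the Mitunish cognate is 'voleza'.

voleza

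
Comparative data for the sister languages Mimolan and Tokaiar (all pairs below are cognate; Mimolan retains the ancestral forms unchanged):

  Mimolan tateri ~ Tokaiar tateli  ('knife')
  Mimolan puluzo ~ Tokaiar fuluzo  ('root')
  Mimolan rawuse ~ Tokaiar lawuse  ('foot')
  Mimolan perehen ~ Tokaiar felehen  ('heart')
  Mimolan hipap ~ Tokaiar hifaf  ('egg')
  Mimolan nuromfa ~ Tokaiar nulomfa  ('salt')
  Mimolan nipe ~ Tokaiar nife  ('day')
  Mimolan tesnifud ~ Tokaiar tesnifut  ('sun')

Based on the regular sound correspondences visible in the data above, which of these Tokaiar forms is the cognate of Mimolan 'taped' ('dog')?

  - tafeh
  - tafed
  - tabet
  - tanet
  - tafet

nipe ~ nife — Mimolan p corresponds to Tokaiar f between vowels (before a front vowel).
tesnifud ~ tesnifut — Mimolan d corresponds to Tokaiar t word-finally.
Applying these to Mimolan 'taped':
  taped → tafed   (p→f between vowels (before a front vowel))
  tafed → tafet   (d→t word-finally)
So the Tokaiar cognate is 'tafet'.

tafet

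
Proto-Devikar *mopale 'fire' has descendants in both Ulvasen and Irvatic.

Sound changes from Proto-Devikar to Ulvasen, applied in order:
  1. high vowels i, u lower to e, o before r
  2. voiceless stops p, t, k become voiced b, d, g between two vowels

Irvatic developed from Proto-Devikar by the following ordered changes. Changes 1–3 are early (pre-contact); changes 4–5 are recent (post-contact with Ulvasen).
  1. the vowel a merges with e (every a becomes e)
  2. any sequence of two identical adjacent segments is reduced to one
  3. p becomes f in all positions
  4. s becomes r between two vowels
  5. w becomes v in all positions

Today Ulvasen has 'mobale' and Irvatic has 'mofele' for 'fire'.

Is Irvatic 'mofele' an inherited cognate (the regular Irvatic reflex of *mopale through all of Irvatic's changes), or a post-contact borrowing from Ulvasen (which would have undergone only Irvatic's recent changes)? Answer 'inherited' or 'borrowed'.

inherited

If inherited, *mopale would pass through all of Irvatic's changes:
Irvatic: start from *mopale.
  rule 1 (vowel merger): mopale → mopele
  rule 2: no change — mopele
  rule 3 (unconditioned shift): mopele → mofele
  rule 4: no change — mofele
  rule 5: no change — mofele
  ⇒ Irvatic mofele
If borrowed from Ulvasen 'mobale' after the early changes, it would undergo only the recent ones:
  rule 4 (rhotacism): no change (mobale)
  rule 5 (unconditioned shift): no change (mobale)
  ⇒ as a loan: mobale
Irvatic 'mofele' matches the inherited outcome exactly, so it is an inherited cognate, not a loan.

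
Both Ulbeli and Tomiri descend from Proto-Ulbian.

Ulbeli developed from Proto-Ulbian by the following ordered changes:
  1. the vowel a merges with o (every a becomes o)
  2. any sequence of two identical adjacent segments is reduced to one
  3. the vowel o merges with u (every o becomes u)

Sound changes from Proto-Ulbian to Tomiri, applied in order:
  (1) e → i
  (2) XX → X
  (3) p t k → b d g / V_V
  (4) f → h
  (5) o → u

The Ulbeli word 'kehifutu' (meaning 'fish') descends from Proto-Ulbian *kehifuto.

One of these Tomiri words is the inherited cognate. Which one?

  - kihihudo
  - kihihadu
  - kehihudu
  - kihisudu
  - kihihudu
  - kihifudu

kihihudu

Tomiri: *kehifuto > kihifuto > kihifudo > kihihudo > kihihudu  (by vowel merger, intervocalic voicing, unconditioned shift, vowel merger)
Only 'kihihudu' matches the regular Tomiri development of *kehifuto.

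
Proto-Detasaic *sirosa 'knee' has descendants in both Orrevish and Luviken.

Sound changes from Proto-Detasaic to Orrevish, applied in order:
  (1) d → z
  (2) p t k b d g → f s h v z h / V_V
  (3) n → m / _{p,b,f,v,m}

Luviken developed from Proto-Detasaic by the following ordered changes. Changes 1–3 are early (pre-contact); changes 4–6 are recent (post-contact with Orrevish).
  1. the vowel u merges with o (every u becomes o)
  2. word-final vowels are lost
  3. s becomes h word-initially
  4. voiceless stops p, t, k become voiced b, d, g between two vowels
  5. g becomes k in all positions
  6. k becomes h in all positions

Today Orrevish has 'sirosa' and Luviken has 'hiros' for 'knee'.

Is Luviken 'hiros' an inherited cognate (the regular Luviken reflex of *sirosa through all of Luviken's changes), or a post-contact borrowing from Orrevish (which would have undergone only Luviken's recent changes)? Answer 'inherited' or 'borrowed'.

If inherited, *sirosa would pass through all of Luviken's changes:
Luviken: *sirosa > siros > hiros  (by apocope, debuccalisation)
If borrowed from Orrevish 'sirosa' after the early changes, it would undergo only the recent ones:
  rule 4 (intervocalic voicing): no change (sirosa)
  rule 5 (unconditioned shift): no change (sirosa)
  rule 6 (unconditioned shift): no change (sirosa)
  ⇒ as a loan: sirosa
Luviken 'hiros' matches the inherited outcome exactly, so it is an inherited cognate, not a loan.

inherited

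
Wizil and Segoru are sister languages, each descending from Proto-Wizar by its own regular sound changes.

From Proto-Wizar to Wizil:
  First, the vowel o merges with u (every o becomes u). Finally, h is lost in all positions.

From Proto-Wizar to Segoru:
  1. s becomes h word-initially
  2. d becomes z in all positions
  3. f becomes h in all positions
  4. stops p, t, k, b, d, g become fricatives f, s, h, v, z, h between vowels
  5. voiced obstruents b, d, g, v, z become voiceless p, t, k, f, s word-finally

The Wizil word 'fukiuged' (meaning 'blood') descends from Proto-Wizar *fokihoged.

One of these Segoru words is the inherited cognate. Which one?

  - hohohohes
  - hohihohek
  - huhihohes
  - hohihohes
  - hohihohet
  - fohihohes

hohihohes

Segoru: start from *fokihoged.
  rule 1: no change — fokihoged
  rule 2 (unconditioned shift): fokihoged → fokihogez
  rule 3 (unconditioned shift): fokihogez → hokihogez
  rule 4 (intervocalic lenition): hokihogez → hohihohez
  rule 5 (final devoicing): hohihohez → hohihohes
  ⇒ Segoru hohihohes
The other candidates each miss or misapply at least one Segoru change.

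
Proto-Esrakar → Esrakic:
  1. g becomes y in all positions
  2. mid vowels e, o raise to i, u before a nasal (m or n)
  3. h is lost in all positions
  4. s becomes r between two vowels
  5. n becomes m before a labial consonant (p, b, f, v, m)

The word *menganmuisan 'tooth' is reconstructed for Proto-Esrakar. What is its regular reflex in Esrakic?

minyammuiran

Esrakic: *menganmuisan > menyanmuisan > minyanmuisan > minyanmuiran > minyammuiran  (by unconditioned shift, pre-nasal raising, rhotacism, nasal place assimilation)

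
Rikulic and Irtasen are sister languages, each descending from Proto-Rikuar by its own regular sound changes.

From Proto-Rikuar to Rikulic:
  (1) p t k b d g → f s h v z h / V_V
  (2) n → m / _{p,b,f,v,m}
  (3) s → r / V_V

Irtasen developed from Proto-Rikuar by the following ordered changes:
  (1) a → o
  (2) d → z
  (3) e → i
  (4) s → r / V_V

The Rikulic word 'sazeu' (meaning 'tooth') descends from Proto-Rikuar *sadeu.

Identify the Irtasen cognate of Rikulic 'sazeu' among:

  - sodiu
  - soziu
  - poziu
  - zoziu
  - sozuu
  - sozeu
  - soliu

soziu

Irtasen: *sadeu
  sadeu → sodeu   [vowel merger]
  sodeu → sozeu   [unconditioned shift]
  sozeu → soziu   [vowel merger]
  soziu (rule 4 does not apply)
  giving Irtasen soziu.
Among the options, 'soziu' alone shows every Irtasen change applied in order.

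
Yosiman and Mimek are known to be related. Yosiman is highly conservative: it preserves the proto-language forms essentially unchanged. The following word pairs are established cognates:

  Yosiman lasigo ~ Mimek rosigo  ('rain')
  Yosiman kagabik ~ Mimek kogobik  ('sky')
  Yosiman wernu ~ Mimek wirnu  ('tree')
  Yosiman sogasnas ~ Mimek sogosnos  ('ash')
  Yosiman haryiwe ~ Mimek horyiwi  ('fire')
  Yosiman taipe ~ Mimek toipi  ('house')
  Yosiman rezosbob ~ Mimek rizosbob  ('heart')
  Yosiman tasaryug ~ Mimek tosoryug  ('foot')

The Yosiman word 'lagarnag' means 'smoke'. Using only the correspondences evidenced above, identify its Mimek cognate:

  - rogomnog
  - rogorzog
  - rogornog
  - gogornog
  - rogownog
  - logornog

rogornog

lasigo ~ rosigo — Yosiman l corresponds to Mimek r word-initially before a back vowel.
lasigo ~ rosigo, kagabik ~ kogobik — Yosiman a corresponds to Mimek o after a consonant, before a consonant other than r, m, n, p, b, f, v.
haryiwe ~ horyiwi, tasaryug ~ tosoryug — Yosiman a corresponds to Mimek o after a consonant, before r.
Applying these to Yosiman 'lagarnag':
  lagarnag → ragarnag   (l→r word-initially before a back vowel)
  ragarnag → rogarnag   (a→o after a consonant, before a consonant other than r, m, n, p, b, f, v)
  rogarnag → rogornag   (a→o after a consonant, before r)
  rogornag → rogornog   (a→o after a consonant, before a consonant other than r, m, n, p, b, f, v)
So the Mimek cognate is 'rogornog'.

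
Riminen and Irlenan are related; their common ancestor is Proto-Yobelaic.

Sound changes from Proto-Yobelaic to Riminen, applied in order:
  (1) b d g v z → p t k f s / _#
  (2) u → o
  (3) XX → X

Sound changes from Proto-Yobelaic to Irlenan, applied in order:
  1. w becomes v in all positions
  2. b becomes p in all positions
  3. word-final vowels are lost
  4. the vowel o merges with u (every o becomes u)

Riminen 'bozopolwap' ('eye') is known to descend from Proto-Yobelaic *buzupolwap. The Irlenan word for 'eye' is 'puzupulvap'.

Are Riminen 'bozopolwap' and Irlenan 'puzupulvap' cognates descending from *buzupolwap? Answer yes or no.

yes

Derive the expected Irlenan reflex of *buzupolwap:
Irlenan: *buzupolwap
  buzupolwap → buzupolvap   [unconditioned shift]
  buzupolvap → puzupolvap   [unconditioned shift]
  puzupolvap (rule 3 does not apply)
  puzupolvap → puzupulvap   [vowel merger]
  giving Irlenan puzupulvap.
Irlenan 'puzupulvap' matches the regular reflex exactly, so the pair is cognate.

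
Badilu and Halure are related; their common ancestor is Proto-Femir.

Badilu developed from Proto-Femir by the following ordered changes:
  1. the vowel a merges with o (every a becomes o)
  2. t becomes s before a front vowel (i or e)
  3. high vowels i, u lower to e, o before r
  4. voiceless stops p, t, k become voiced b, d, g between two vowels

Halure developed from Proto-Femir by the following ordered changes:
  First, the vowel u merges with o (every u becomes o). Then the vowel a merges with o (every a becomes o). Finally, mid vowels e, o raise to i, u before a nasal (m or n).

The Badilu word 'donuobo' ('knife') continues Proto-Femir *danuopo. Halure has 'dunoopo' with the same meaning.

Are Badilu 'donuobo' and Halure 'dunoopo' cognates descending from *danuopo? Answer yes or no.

Derive the expected Halure reflex of *danuopo:
Halure: *danuopo > danoopo > donoopo > dunoopo  (by vowel merger, vowel merger, pre-nasal raising)
Halure 'dunoopo' matches the regular reflex exactly, so the pair is cognate.

yes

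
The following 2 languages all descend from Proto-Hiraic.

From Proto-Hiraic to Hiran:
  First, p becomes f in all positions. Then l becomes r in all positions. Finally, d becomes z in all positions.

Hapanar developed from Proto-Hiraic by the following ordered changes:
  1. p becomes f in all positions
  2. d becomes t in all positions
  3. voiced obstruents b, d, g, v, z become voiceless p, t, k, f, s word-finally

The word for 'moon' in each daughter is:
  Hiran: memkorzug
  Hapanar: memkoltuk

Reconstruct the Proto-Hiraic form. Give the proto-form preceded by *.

*memkoldug

Position 6: Hiran has r, Hapanar has l. Hapanar preserves l here (none of its changes turn any other segment into l), so the proto-segment is *l.
Position 9: Hiran has g, Hapanar has k. Hiran preserves g here (none of its changes turn any other segment into g), so the proto-segment is *g.
Verify the candidate proto-form against each daughter:
Hiran: start from *memkoldug.
  rule 1: no change — memkoldug
  rule 2 (unconditioned shift): memkoldug → memkordug
  rule 3 (unconditioned shift): memkordug → memkorzug
  ⇒ Hiran memkorzug
Hapanar: *memkoldug
  memkoldug (rule 1 does not apply)
  memkoldug → memkoltug   [unconditioned shift]
  memkoltug → memkoltuk   [final devoicing]
  giving Hapanar memkoltuk.
Only *memkoldug yields all of Hiran memkorzug, Hapanar memkoltuk.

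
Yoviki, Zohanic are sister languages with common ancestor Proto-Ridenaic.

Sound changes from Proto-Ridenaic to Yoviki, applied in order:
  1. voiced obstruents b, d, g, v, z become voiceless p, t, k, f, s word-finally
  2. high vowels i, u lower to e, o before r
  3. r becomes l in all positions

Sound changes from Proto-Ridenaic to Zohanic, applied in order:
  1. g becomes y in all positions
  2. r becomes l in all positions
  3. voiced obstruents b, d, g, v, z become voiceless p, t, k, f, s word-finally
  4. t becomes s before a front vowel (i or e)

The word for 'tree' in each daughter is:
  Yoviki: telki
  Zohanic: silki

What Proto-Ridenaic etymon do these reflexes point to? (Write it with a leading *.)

Position 3: Yoviki has l, Zohanic has l. Taking the neighbouring segments as reconstructed: Yoviki l can only go back to *r; Zohanic l could go back to *l or *r — the one source consistent with every daughter is *r.
Position 2: Yoviki has e, Zohanic has i. Zohanic preserves i here (none of its changes turn any other segment into i), so the proto-segment is *i.
Verify the candidate proto-form against each daughter:
Yoviki: *tirki > terki > telki  (by pre-rhotic lowering, unconditioned shift)
Zohanic: *tirki > tilki > silki  (by unconditioned shift, palatalisation)
No other proto-form is consistent with every reflex, so the reconstruction is *tirki.

*tirki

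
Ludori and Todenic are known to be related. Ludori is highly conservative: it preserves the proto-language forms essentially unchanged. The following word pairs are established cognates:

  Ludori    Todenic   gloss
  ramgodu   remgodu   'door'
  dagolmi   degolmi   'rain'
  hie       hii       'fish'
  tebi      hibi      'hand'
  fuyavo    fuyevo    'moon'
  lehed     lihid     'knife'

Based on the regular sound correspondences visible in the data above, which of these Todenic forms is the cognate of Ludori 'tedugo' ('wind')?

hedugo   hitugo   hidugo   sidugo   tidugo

hidugo

tebi ~ hibi — Ludori t corresponds to Todenic h word-initially before a front vowel.
lehed ~ lihid — Ludori e corresponds to Todenic i after a consonant, before a consonant other than r, m, n, p, b, f, v.
Applying these to Ludori 'tedugo':
  tedugo → hedugo   (t→h word-initially before a front vowel)
  hedugo → hidugo   (e→i after a consonant, before a consonant other than r, m, n, p, b, f, v)
So the Todenic cognate is 'hidugo'.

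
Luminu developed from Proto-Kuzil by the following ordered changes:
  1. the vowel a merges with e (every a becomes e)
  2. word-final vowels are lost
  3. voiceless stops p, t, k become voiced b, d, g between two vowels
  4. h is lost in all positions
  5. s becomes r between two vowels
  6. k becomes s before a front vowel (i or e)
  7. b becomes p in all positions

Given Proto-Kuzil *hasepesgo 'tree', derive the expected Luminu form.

Luminu: *hasepesgo
  hasepesgo → hesepesgo   [vowel merger]
  hesepesgo → hesepesg   [apocope]
  hesepesg → hesebesg   [intervocalic voicing]
  hesebesg → esebesg   [h-loss]
  esebesg → erebesg   [rhotacism]
  erebesg (rule 6 does not apply)
  erebesg → erepesg   [unconditioned shift]
  giving Luminu erepesg.

erepesg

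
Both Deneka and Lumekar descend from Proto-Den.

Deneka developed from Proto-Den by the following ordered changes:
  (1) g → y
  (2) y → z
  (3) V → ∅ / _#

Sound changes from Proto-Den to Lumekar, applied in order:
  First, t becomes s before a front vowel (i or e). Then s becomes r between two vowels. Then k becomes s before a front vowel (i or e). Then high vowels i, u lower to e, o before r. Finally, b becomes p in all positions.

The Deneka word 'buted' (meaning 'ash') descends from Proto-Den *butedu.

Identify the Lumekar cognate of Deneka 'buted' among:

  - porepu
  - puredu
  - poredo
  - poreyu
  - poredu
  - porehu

poredu

Lumekar: *butedu
  butedu → busedu   [palatalisation]
  busedu → buredu   [rhotacism]
  buredu (rule 3 does not apply)
  buredu → boredu   [pre-rhotic lowering]
  boredu → poredu   [unconditioned shift]
  giving Lumekar poredu.
Among the options, 'poredu' alone shows every Lumekar change applied in order.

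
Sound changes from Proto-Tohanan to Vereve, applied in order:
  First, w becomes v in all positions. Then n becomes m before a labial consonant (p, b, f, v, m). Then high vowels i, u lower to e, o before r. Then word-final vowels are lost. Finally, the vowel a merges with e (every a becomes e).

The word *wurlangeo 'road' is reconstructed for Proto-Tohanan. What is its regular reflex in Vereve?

vorlenge

Vereve: *wurlangeo > vurlangeo > vorlangeo > vorlange > vorlenge  (by unconditioned shift, pre-rhotic lowering, apocope, vowel merger)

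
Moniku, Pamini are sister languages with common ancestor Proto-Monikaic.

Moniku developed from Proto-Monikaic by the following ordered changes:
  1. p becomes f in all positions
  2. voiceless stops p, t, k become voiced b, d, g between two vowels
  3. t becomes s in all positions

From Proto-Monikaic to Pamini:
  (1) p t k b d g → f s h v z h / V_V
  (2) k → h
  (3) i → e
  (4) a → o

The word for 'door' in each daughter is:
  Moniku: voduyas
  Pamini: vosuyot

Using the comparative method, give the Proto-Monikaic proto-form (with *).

Position 6: Moniku has a, Pamini has o. Moniku preserves a here (none of its changes turn any other segment into a), so the proto-segment is *a.
Position 7: Moniku has s, Pamini has t. Pamini preserves t here (none of its changes turn any other segment into t), so the proto-segment is *t.
Continuing position by position gives *votuyat; check it forward:
Moniku: start from *votuyat.
  rule 1: no change — votuyat
  rule 2 (intervocalic voicing): votuyat → voduyat
  rule 3 (unconditioned shift): voduyat → voduyas
  ⇒ Moniku voduyas
Pamini: start from *votuyat.
  rule 1 (intervocalic lenition): votuyat → vosuyat
  rule 2: no change — vosuyat
  rule 3: no change — vosuyat
  rule 4 (vowel merger): vosuyat → vosuyot
  ⇒ Pamini vosuyot
No other proto-form is consistent with every reflex, so the reconstruction is *votuyat.

*votuyat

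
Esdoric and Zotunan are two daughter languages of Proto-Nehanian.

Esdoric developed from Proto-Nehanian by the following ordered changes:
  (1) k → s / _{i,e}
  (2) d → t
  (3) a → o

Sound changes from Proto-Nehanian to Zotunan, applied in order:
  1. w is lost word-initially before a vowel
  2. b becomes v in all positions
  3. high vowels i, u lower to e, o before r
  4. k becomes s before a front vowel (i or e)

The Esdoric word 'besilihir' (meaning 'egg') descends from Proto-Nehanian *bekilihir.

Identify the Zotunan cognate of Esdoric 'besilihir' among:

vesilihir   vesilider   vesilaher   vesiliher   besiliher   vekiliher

vesiliher

Zotunan: *bekilihir > vekilihir > vekiliher > vesiliher  (by unconditioned shift, pre-rhotic lowering, palatalisation)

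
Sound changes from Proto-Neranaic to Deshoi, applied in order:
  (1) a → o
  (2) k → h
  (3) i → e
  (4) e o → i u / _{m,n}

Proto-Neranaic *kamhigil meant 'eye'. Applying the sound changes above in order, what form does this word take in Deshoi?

humhegel

Deshoi: start from *kamhigil.
  rule 1 (vowel merger): kamhigil → komhigil
  rule 2 (unconditioned shift): komhigil → homhigil
  rule 3 (vowel merger): homhigil → homhegel
  rule 4 (pre-nasal raising): homhegel → humhegel
  ⇒ Deshoi humhegel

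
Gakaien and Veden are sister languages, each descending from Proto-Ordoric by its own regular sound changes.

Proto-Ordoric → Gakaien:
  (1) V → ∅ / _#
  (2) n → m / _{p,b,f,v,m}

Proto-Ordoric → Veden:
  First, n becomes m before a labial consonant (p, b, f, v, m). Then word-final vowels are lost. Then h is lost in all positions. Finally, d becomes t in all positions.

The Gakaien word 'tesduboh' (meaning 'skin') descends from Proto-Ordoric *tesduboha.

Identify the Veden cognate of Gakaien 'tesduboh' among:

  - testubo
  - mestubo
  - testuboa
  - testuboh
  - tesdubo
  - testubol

Veden: *tesduboha > tesduboh > tesdubo > testubo  (by apocope, h-loss, unconditioned shift)
Only 'testubo' matches the regular Veden development of *tesduboha.

testubo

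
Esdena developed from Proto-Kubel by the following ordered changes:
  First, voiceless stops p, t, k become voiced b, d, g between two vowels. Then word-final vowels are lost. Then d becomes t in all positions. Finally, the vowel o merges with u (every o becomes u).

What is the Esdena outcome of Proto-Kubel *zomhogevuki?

Esdena: start from *zomhogevuki.
  rule 1 (intervocalic voicing): zomhogevuki → zomhogevugi
  rule 2 (apocope): zomhogevugi → zomhogevug
  rule 3: no change — zomhogevug
  rule 4 (vowel merger): zomhogevug → zumhugevug
  ⇒ Esdena zumhugevug

zumhugevug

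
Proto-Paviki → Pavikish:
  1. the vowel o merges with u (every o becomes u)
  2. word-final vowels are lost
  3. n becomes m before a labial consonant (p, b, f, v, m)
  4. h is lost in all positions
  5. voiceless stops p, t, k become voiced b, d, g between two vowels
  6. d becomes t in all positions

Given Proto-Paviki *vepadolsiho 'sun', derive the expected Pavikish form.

Pavikish: start from *vepadolsiho.
  rule 1 (vowel merger): vepadolsiho → vepadulsihu
  rule 2 (apocope): vepadulsihu → vepadulsih
  rule 3: no change — vepadulsih
  rule 4 (h-loss): vepadulsih → vepadulsi
  rule 5 (intervocalic voicing): vepadulsi → vebadulsi
  rule 6 (unconditioned shift): vebadulsi → vebatulsi
  ⇒ Pavikish vebatulsi

vebatulsi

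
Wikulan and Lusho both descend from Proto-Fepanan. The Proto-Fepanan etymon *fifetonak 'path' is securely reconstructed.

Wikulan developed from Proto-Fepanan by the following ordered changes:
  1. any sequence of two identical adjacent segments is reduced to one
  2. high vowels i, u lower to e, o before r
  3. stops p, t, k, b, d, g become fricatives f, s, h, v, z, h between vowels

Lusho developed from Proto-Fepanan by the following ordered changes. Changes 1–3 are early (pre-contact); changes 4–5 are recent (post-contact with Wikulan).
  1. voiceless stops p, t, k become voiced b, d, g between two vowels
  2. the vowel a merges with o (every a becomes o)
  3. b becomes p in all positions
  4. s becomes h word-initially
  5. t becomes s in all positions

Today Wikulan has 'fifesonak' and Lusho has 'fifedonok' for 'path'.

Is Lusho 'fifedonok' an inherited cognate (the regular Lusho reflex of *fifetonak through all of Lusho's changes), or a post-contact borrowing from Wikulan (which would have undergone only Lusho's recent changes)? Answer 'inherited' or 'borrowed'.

If inherited, *fifetonak would pass through all of Lusho's changes:
Lusho: start from *fifetonak.
  rule 1 (intervocalic voicing): fifetonak → fifedonak
  rule 2 (vowel merger): fifedonak → fifedonok
  rule 3: no change — fifedonok
  rule 4: no change — fifedonok
  rule 5: no change — fifedonok
  ⇒ Lusho fifedonok
If borrowed from Wikulan 'fifesonak' after the early changes, it would undergo only the recent ones:
  rule 4 (debuccalisation): no change (fifesonak)
  rule 5 (unconditioned shift): no change (fifesonak)
  ⇒ as a loan: fifesonak
Lusho 'fifedonok' matches the inherited outcome exactly, so it is an inherited cognate, not a loan.

inherited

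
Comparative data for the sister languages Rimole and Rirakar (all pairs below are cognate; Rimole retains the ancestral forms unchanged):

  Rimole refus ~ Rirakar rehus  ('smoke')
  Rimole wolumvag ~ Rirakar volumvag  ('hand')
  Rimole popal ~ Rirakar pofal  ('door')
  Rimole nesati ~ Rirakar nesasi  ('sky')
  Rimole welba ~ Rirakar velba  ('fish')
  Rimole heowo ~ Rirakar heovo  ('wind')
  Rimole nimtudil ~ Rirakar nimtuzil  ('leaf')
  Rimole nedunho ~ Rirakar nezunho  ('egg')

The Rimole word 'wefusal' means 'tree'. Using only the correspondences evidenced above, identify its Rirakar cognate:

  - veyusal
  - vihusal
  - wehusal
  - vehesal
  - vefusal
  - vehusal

welba ~ velba — Rimole w corresponds to Rirakar v word-initially before a front vowel.
refus ~ rehus — Rimole f corresponds to Rirakar h between vowels (before a back vowel).
Applying these to Rimole 'wefusal':
  wefusal → vefusal   (w→v word-initially before a front vowel)
  vefusal → vehusal   (f→h between vowels (before a back vowel))
So the Rirakar cognate is 'vehusal'.

vehusal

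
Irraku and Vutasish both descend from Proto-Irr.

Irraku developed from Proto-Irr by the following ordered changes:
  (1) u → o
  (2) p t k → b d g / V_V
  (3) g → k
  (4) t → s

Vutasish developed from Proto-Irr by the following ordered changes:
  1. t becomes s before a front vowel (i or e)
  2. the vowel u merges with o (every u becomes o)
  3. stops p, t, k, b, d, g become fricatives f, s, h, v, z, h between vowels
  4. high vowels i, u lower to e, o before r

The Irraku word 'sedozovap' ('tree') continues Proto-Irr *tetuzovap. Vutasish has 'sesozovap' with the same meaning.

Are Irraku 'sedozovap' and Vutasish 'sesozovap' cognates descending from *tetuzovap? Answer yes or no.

yes

Derive the expected Vutasish reflex of *tetuzovap:
Vutasish: *tetuzovap
  tetuzovap → setuzovap   [palatalisation]
  setuzovap → setozovap   [vowel merger]
  setozovap → sesozovap   [intervocalic lenition]
  sesozovap (rule 4 does not apply)
  giving Vutasish sesozovap.
Vutasish 'sesozovap' matches the regular reflex exactly, so the pair is cognate.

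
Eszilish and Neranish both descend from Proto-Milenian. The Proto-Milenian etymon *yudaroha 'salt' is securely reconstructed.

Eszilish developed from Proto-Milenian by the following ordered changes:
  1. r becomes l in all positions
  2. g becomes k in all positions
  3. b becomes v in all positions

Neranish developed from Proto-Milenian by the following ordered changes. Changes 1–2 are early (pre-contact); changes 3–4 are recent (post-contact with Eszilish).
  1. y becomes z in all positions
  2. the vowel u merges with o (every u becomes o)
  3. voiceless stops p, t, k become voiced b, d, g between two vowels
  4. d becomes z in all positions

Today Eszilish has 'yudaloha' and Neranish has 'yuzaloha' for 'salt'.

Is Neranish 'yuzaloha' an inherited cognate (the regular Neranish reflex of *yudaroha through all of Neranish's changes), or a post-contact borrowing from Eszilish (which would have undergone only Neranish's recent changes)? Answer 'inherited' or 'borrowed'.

If inherited, *yudaroha would pass through all of Neranish's changes:
Neranish: *yudaroha > zudaroha > zodaroha > zozaroha  (by unconditioned shift, vowel merger, unconditioned shift)
If borrowed from Eszilish 'yudaloha' after the early changes, it would undergo only the recent ones:
  rule 3 (intervocalic voicing): no change (yudaloha)
  rule 4 (unconditioned shift): yudaloha → yuzaloha
  ⇒ as a loan: yuzaloha
Neranish 'yuzaloha' matches the loan outcome 'yuzaloha', not the inherited 'zozaroha' — it skipped the early Neranish changes, so it was borrowed from Eszilish.

borrowed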